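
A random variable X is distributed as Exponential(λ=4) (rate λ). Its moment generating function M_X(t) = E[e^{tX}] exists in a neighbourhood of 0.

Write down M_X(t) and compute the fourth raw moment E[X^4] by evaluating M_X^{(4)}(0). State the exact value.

M_X(t) = 4/(4 - t)
dM/dt = 4/(t^2 - 8*t + 16)
d^2M/dt^2 = -8/(t^3 - 12*t^2 + 48*t - 64)
d^3M/dt^3 = 24/(t^4 - 16*t^3 + 96*t^2 - 256*t + 256)
d^4M/dt^4 = -96/(t^5 - 20*t^4 + 160*t^3 - 640*t^2 + 1280*t - 1024)

E[X^4] = d^4M/dt^4 |_{t=0} = 3/32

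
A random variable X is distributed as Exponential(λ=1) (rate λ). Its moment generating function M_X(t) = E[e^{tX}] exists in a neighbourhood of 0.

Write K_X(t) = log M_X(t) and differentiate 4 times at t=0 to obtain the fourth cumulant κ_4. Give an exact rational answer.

M_X(t) = 1/(1 - t)
K_X(t) = log M_X(t) = -log(1 - t)
K^(4)(t) = 6/(t^4 - 4*t^3 + 6*t^2 - 4*t + 1)

κ_4 = K^(4)(0) = 6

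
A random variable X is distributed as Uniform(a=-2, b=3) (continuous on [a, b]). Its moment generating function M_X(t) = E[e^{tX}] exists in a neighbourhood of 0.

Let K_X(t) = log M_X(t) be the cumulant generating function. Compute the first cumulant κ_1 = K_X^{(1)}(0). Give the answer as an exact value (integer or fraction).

κ_1 = K^(1)(0) = 1/2

M_X(t) = (e^(3*t) - e^(-2*t))/(5*t)
K_X(t) = log M_X(t) = -log(t) + log(e^(3*t) - e^(-2*t)) - log(5)
K^(1)(t) = (3*t*e^(5*t) + 2*t - e^(5*t) + 1)/(t*e^(5*t) - t)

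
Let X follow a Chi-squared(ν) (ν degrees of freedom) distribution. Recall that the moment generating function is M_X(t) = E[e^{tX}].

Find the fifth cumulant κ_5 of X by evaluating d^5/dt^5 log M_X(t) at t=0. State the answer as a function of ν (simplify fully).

κ_5 = D^5[K](0) = 384*ν

M_X(t) = (1 - 2*t)^(-ν/2)
K_X(t) = log M_X(t) = -ν*log(1 - 2*t)/2
D^5[K](t) = -384*ν/(32*t^5 - 80*t^4 + 80*t^3 - 40*t^2 + 10*t - 1)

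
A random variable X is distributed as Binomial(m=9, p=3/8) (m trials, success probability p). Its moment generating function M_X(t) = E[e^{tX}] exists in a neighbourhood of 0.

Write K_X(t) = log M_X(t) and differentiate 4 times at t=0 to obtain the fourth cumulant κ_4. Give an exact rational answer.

κ_4 = D^4[K](0) = -1755/2048

M_X(t) = (3*e^(t)/8 + 5/8)^9
K_X(t) = log M_X(t) = 9*log(3*e^(t)/8 + 5/8)
D^4[K](t) = (1215*e^(3*t) - 8100*e^(2*t) + 3375*e^(t))/(81*e^(4*t) + 540*e^(3*t) + 1350*e^(2*t) + 1500*e^(t) + 625)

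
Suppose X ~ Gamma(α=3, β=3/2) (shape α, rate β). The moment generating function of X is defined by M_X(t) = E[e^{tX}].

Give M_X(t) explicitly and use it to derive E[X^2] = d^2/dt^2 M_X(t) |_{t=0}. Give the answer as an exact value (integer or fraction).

M_X(t) = 27/(8*(3/2 - t)^3)
D^2[M](t) = -1296/(32*t^5 - 240*t^4 + 720*t^3 - 1080*t^2 + 810*t - 243)

E[X^2] = D^2[M](0) = 16/3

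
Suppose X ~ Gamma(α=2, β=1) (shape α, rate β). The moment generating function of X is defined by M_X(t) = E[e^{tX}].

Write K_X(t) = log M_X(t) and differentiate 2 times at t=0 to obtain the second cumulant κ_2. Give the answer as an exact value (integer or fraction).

κ_2 = K′′(0) = 2

M_X(t) = (1 - t)^(-2)
K_X(t) = log M_X(t) = -2*log(1 - t)
K′(t) = -2/(t - 1)
K′′(t) = 2/(t^2 - 2*t + 1)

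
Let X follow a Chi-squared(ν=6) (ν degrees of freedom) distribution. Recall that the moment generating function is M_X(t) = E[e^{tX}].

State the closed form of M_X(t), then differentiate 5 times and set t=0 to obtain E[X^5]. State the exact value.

M_X(t) = (1 - 2*t)^(-3)
M^(5)(t) = 80640/(256*t^8 - 1024*t^7 + 1792*t^6 - 1792*t^5 + 1120*t^4 - 448*t^3 + 112*t^2 - 16*t + 1)

E[X^5] = M^(5)(0) = 80640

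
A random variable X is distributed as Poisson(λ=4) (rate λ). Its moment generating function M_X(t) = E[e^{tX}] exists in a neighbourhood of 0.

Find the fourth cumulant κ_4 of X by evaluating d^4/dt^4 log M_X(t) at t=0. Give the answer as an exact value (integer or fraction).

M_X(t) = e^(4*e^(t) - 4)
K_X(t) = log M_X(t) = 4*e^(t) - 4
K^(4)(t) = 4*e^(t)

κ_4 = K^(4)(0) = 4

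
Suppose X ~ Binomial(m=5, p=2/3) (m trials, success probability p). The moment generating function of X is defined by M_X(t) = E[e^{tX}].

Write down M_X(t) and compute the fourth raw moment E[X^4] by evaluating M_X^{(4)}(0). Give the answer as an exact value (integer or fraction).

M_X(t) = (2*e^(t)/3 + 1/3)^5
M^(4)(t) = 20000*e^(5*t)/243 + 20480*e^(4*t)/243 + 80*e^(3*t)/3 + 640*e^(2*t)/243 + 10*e^(t)/243

E[X^4] = M^(4)(0) = 5290/27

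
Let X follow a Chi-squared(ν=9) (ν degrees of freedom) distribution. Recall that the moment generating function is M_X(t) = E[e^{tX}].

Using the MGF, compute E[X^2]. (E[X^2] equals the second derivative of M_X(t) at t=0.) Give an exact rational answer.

M_X(t) = (1 - 2*t)^(-9/2)
M′(t) = -9/(32*t^5*√(1 - 2*t) - 80*t^4*√(1 - 2*t) + 80*t^3*√(1 - 2*t) - 40*t^2*√(1 - 2*t) + 10*t*√(1 - 2*t) - √(1 - 2*t))
M′′(t) = 99/(64*t^6*√(1 - 2*t) - 192*t^5*√(1 - 2*t) + 240*t^4*√(1 - 2*t) - 160*t^3*√(1 - 2*t) + 60*t^2*√(1 - 2*t) - 12*t*√(1 - 2*t) + √(1 - 2*t))

E[X^2] = M′′(0) = 99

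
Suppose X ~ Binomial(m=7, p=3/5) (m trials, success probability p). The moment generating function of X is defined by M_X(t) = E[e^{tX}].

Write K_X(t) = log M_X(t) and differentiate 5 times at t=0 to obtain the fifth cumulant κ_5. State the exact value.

M_X(t) = (3*e^(t)/5 + 2/5)^7
K_X(t) = log M_X(t) = 7*log(3*e^(t)/5 + 2/5)
K^(5)(t) = (-1134*e^(4*t) + 8316*e^(3*t) - 5544*e^(2*t) + 336*e^(t))/(243*e^(5*t) + 810*e^(4*t) + 1080*e^(3*t) + 720*e^(2*t) + 240*e^(t) + 32)

κ_5 = K^(5)(0) = 1974/3125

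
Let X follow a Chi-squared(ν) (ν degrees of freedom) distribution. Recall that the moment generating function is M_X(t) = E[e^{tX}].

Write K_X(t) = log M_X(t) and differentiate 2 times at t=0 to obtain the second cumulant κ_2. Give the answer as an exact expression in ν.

M_X(t) = (1 - 2*t)^(-ν/2)
K_X(t) = log M_X(t) = -ν*log(1 - 2*t)/2
K^(2)(t) = 2*ν/(4*t^2 - 4*t + 1)

κ_2 = K^(2)(0) = 2*ν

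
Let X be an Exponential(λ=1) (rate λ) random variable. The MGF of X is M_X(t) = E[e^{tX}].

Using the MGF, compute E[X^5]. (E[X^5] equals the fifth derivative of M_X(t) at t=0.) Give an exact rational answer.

E[X^5] = D^5[M](0) = 120

M_X(t) = 1/(1 - t)
D^5[M](t) = 120/(t^6 - 6*t^5 + 15*t^4 - 20*t^3 + 15*t^2 - 6*t + 1)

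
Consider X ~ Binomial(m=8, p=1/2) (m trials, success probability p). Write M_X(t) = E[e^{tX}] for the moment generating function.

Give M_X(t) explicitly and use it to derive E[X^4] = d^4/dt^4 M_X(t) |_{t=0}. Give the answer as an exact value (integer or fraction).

M_X(t) = (e^(t)/2 + 1/2)^8
D^4[M](t) = 16*e^(8*t) + 2401*e^(7*t)/32 + 567*e^(6*t)/4 + 4375*e^(5*t)/32 + 70*e^(4*t) + 567*e^(3*t)/32 + 7*e^(2*t)/4 + e^(t)/32

E[X^4] = D^4[M](0) = 459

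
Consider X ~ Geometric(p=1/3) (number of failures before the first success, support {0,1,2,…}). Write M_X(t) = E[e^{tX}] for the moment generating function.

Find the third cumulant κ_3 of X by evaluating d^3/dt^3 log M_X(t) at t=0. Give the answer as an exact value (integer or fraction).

κ_3 = d^3K/dt^3 |_{t=0} = 30

M_X(t) = 1/(3*(1 - 2*e^(t)/3))
K_X(t) = log M_X(t) = -log(1 - 2*e^(t)/3) - log(3)
dK/dt = -2*e^(t)/(2*e^(t) - 3)
d^2K/dt^2 = 6*e^(t)/(4*e^(2*t) - 12*e^(t) + 9)
d^3K/dt^3 = (-12*e^(2*t) - 18*e^(t))/(8*e^(3*t) - 36*e^(2*t) + 54*e^(t) - 27)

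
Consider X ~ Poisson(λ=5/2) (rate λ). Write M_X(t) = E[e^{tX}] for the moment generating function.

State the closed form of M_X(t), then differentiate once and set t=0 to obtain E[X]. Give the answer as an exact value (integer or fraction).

E[X] = dM/dt |_{t=0} = 5/2

M_X(t) = e^(5*e^(t)/2 - 5/2)
dM/dt = 5*e^(-5/2)*e^(t)*e^(5*e^(t)/2)/2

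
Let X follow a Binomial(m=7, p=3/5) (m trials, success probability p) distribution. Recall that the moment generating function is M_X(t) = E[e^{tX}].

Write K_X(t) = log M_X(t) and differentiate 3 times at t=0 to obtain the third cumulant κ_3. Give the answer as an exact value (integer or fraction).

M_X(t) = (3*e^(t)/5 + 2/5)^7
K_X(t) = log M_X(t) = 7*log(3*e^(t)/5 + 2/5)
D^3[K](t) = (-126*e^(2*t) + 84*e^(t))/(27*e^(3*t) + 54*e^(2*t) + 36*e^(t) + 8)

κ_3 = D^3[K](0) = -42/125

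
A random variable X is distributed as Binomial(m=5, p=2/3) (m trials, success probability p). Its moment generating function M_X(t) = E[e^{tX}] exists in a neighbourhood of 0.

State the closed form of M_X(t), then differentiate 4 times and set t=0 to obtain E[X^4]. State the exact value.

M_X(t) = (2*e^(t)/3 + 1/3)^5
dM/dt = 160*e^(5*t)/243 + 320*e^(4*t)/243 + 80*e^(3*t)/81 + 80*e^(2*t)/243 + 10*e^(t)/243
d^2M/dt^2 = 800*e^(5*t)/243 + 1280*e^(4*t)/243 + 80*e^(3*t)/27 + 160*e^(2*t)/243 + 10*e^(t)/243
d^3M/dt^3 = 4000*e^(5*t)/243 + 5120*e^(4*t)/243 + 80*e^(3*t)/9 + 320*e^(2*t)/243 + 10*e^(t)/243
d^4M/dt^4 = 20000*e^(5*t)/243 + 20480*e^(4*t)/243 + 80*e^(3*t)/3 + 640*e^(2*t)/243 + 10*e^(t)/243

E[X^4] = d^4M/dt^4 |_{t=0} = 5290/27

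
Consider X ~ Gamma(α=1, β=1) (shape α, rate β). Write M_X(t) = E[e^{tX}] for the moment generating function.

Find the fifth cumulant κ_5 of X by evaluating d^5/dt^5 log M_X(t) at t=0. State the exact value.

κ_5 = d^5K/dt^5 |_{t=0} = 24

M_X(t) = 1/(1 - t)
K_X(t) = log M_X(t) = -log(1 - t)
dK/dt = -1/(t - 1)
d^2K/dt^2 = 1/(t^2 - 2*t + 1)
d^3K/dt^3 = -2/(t^3 - 3*t^2 + 3*t - 1)
d^4K/dt^4 = 6/(t^4 - 4*t^3 + 6*t^2 - 4*t + 1)
d^5K/dt^5 = -24/(t^5 - 5*t^4 + 10*t^3 - 10*t^2 + 5*t - 1)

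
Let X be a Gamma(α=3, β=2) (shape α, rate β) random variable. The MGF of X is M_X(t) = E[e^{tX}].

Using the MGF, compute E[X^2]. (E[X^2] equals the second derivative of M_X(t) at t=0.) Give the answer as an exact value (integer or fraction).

M_X(t) = 8/(2 - t)^3
dM/dt = 24/(t^4 - 8*t^3 + 24*t^2 - 32*t + 16)
d^2M/dt^2 = -96/(t^5 - 10*t^4 + 40*t^3 - 80*t^2 + 80*t - 32)

E[X^2] = d^2M/dt^2 |_{t=0} = 3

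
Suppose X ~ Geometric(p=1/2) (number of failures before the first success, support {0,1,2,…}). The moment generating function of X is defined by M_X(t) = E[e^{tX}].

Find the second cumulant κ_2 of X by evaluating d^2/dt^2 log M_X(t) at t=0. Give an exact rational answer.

M_X(t) = 1/(2*(1 - e^(t)/2))
K_X(t) = log M_X(t) = -log(1 - e^(t)/2) - log(2)
D^2[K](t) = 2*e^(t)/(e^(2*t) - 4*e^(t) + 4)

κ_2 = D^2[K](0) = 2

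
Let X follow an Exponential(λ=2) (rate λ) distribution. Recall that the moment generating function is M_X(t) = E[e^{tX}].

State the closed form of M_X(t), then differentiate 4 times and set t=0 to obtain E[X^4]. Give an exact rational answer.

E[X^4] = d^4M/dt^4 |_{t=0} = 3/2

M_X(t) = 2/(2 - t)
dM/dt = 2/(t^2 - 4*t + 4)
d^2M/dt^2 = -4/(t^3 - 6*t^2 + 12*t - 8)
d^3M/dt^3 = 12/(t^4 - 8*t^3 + 24*t^2 - 32*t + 16)
d^4M/dt^4 = -48/(t^5 - 10*t^4 + 40*t^3 - 80*t^2 + 80*t - 32)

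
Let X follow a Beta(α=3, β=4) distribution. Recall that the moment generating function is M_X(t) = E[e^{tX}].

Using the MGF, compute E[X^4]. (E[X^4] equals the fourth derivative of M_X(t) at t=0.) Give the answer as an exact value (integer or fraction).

E[X^4] = M′′′′(0) = 1/14

M_X(t) = ₁F₁(3; 7; t)
M′(t) = 3*₁F₁(4; 8; t)/7
M′′(t) = 3*₁F₁(5; 9; t)/14
M′′′(t) = 5*₁F₁(6; 10; t)/42
M′′′′(t) = ₁F₁(7; 11; t)/14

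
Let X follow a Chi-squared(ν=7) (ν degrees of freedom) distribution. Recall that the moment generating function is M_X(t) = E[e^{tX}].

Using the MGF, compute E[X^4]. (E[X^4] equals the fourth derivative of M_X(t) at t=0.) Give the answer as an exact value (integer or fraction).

E[X^4] = D^4[M](0) = 9009

M_X(t) = (1 - 2*t)^(-7/2)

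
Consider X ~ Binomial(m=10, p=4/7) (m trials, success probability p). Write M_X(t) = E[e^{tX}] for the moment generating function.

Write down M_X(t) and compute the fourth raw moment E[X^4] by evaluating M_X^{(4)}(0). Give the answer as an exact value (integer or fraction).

M_X(t) = (4*e^(t)/7 + 3/7)^10

E[X^4] = D^4[M](0) = 533320/343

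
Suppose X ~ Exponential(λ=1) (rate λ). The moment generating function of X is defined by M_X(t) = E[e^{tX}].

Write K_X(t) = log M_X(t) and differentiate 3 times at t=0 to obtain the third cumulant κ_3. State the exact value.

M_X(t) = 1/(1 - t)
K_X(t) = log M_X(t) = -log(1 - t)
K′(t) = -1/(t - 1)
K′′(t) = 1/(t^2 - 2*t + 1)
K′′′(t) = -2/(t^3 - 3*t^2 + 3*t - 1)

κ_3 = K′′′(0) = 2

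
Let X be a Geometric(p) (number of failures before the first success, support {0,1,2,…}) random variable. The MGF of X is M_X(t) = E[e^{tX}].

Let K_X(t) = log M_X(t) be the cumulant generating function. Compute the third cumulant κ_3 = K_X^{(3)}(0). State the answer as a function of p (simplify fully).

κ_3 = D^3[K](0) = (p^2 - 3*p + 2)/p^3

M_X(t) = p/(-(1 - p)*e^(t) + 1)
K_X(t) = log M_X(t) = log(p) - log(-(1 - p)*e^(t) + 1)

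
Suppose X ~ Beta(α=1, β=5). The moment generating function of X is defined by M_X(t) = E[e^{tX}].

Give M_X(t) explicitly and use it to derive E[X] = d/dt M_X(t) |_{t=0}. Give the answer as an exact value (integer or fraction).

M_X(t) = ₁F₁(1; 6; t)
D[M](t) = ₁F₁(2; 7; t)/6

E[X] = D[M](0) = 1/6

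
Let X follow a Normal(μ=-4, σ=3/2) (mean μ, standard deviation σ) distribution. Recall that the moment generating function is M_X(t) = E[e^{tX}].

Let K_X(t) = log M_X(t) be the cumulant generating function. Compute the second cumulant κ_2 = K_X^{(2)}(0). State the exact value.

κ_2 = D^2[K](0) = 9/4

M_X(t) = e^(9*t^2/8 - 4*t)
K_X(t) = log M_X(t) = 9*t^2/8 - 4*t
D^2[K](t) = 9/4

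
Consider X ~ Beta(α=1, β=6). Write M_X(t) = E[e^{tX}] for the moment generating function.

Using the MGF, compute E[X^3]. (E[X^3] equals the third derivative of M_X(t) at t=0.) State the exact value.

M_X(t) = ₁F₁(1; 7; t)
M^(3)(t) = ₁F₁(4; 10; t)/84

E[X^3] = M^(3)(0) = 1/84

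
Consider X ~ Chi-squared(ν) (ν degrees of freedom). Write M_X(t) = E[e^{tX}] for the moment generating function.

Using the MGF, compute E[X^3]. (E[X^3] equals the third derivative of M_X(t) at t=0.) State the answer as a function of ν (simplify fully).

E[X^3] = M^(3)(0) = ν*(ν^2 + 6*ν + 8)

M_X(t) = (1 - 2*t)^(-ν/2)
M^(3)(t) = (-ν^3 - 6*ν^2 - 8*ν)/(8*t^3*(1 - 2*t)^(ν/2) - 12*t^2*(1 - 2*t)^(ν/2) + 6*t*(1 - 2*t)^(ν/2) - (1 - 2*t)^(ν/2))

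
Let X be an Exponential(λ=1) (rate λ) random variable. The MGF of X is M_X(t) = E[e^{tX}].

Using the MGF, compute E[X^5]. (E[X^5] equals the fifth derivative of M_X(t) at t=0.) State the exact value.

M_X(t) = 1/(1 - t)
M′(t) = 1/(t^2 - 2*t + 1)
M′′(t) = -2/(t^3 - 3*t^2 + 3*t - 1)
M′′′(t) = 6/(t^4 - 4*t^3 + 6*t^2 - 4*t + 1)
M′′′′(t) = -24/(t^5 - 5*t^4 + 10*t^3 - 10*t^2 + 5*t - 1)
M′′′′′(t) = 120/(t^6 - 6*t^5 + 15*t^4 - 20*t^3 + 15*t^2 - 6*t + 1)

E[X^5] = M′′′′′(0) = 120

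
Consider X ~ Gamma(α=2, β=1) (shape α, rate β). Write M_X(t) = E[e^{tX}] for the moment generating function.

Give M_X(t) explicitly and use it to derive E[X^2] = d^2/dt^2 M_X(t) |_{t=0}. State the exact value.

M_X(t) = (1 - t)^(-2)
dM/dt = -2/(t^3 - 3*t^2 + 3*t - 1)
d^2M/dt^2 = 6/(t^4 - 4*t^3 + 6*t^2 - 4*t + 1)

E[X^2] = d^2M/dt^2 |_{t=0} = 6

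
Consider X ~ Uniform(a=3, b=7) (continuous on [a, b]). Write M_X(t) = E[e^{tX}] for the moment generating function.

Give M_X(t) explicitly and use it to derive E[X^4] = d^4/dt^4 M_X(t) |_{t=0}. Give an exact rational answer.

M_X(t) = (e^(7*t) - e^(3*t))/(4*t)
M′(t) = (7*t*e^(7*t) - 3*t*e^(3*t) - e^(7*t) + e^(3*t))/(4*t^2)
M′′(t) = (49*t^2*e^(7*t) - 9*t^2*e^(3*t) - 14*t*e^(7*t) + 6*t*e^(3*t) + 2*e^(7*t) - 2*e^(3*t))/(4*t^3)
M′′′(t) = (343*t^3*e^(7*t) - 27*t^3*e^(3*t) - 147*t^2*e^(7*t) + 27*t^2*e^(3*t) + 42*t*e^(7*t) - 18*t*e^(3*t) - 6*e^(7*t) + 6*e^(3*t))/(4*t^4)

E[X^4] = M′′′′(0) = 4141/5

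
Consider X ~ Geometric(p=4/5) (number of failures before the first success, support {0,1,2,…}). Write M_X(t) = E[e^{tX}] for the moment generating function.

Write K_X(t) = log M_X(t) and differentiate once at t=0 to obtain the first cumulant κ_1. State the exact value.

M_X(t) = 4/(5*(1 - e^(t)/5))
K_X(t) = log M_X(t) = -log(1 - e^(t)/5) - log(5) + 2*log(2)
K′(t) = -e^(t)/(e^(t) - 5)

κ_1 = K′(0) = 1/4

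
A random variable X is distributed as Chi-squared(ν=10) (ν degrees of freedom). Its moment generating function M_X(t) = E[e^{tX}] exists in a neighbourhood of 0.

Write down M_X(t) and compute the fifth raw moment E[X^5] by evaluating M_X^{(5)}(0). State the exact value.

M_X(t) = (1 - 2*t)^(-5)
M^(5)(t) = 483840/(1024*t^10 - 5120*t^9 + 11520*t^8 - 15360*t^7 + 13440*t^6 - 8064*t^5 + 3360*t^4 - 960*t^3 + 180*t^2 - 20*t + 1)

E[X^5] = M^(5)(0) = 483840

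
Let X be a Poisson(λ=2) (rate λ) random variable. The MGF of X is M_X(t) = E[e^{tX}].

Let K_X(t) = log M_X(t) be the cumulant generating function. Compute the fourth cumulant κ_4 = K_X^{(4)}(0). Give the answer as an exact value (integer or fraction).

κ_4 = K′′′′(0) = 2

M_X(t) = e^(2*e^(t) - 2)
K_X(t) = log M_X(t) = 2*e^(t) - 2
K′(t) = 2*e^(t)
K′′(t) = 2*e^(t)
K′′′(t) = 2*e^(t)
K′′′′(t) = 2*e^(t)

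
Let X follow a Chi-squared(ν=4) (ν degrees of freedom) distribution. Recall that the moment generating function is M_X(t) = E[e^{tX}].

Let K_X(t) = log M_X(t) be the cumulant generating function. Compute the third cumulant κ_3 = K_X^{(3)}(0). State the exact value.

M_X(t) = (1 - 2*t)^(-2)
K_X(t) = log M_X(t) = -2*log(1 - 2*t)
D^3[K](t) = -32/(8*t^3 - 12*t^2 + 6*t - 1)

κ_3 = D^3[K](0) = 32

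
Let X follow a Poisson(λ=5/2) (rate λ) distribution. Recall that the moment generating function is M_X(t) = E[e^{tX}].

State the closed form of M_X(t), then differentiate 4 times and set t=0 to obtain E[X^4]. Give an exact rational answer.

E[X^4] = d^4M/dt^4 |_{t=0} = 2865/16

M_X(t) = e^(5*e^(t)/2 - 5/2)
dM/dt = 5*e^(-5/2)*e^(t)*e^(5*e^(t)/2)/2
d^2M/dt^2 = (25*e^(2*t)*e^(5*e^(t)/2) + 10*e^(t)*e^(5*e^(t)/2))*e^(-5/2)/4
d^3M/dt^3 = (125*e^(3*t)*e^(5*e^(t)/2) + 150*e^(2*t)*e^(5*e^(t)/2) + 20*e^(t)*e^(5*e^(t)/2))*e^(-5/2)/8
d^4M/dt^4 = (625*e^(4*t)*e^(5*e^(t)/2) + 1500*e^(3*t)*e^(5*e^(t)/2) + 700*e^(2*t)*e^(5*e^(t)/2) + 40*e^(t)*e^(5*e^(t)/2))*e^(-5/2)/16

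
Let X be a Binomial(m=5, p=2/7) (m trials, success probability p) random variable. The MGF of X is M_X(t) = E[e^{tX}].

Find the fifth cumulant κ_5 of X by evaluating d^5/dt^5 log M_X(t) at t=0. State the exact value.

M_X(t) = (2*e^(t)/7 + 5/7)^5
K_X(t) = log M_X(t) = 5*log(2*e^(t)/7 + 5/7)
K′(t) = 10*e^(t)/(2*e^(t) + 5)
K′′(t) = 50*e^(t)/(4*e^(2*t) + 20*e^(t) + 25)
K′′′(t) = (-100*e^(2*t) + 250*e^(t))/(8*e^(3*t) + 60*e^(2*t) + 150*e^(t) + 125)
K′′′′(t) = (200*e^(3*t) - 2000*e^(2*t) + 1250*e^(t))/(16*e^(4*t) + 160*e^(3*t) + 600*e^(2*t) + 1000*e^(t) + 625)
K′′′′′(t) = (-400*e^(4*t) + 11000*e^(3*t) - 27500*e^(2*t) + 6250*e^(t))/(32*e^(5*t) + 400*e^(4*t) + 2000*e^(3*t) + 5000*e^(2*t) + 6250*e^(t) + 3125)

κ_5 = K′′′′′(0) = -10650/16807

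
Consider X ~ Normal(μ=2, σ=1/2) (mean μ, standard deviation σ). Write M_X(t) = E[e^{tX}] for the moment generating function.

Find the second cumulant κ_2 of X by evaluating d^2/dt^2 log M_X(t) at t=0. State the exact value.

κ_2 = K′′(0) = 1/4

M_X(t) = e^(t^2/8 + 2*t)
K_X(t) = log M_X(t) = t^2/8 + 2*t
K′(t) = t/4 + 2
K′′(t) = 1/4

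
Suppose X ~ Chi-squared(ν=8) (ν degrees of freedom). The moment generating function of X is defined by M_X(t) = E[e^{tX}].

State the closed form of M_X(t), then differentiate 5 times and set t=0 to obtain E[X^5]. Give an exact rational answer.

M_X(t) = (1 - 2*t)^(-4)
M′(t) = -8/(32*t^5 - 80*t^4 + 80*t^3 - 40*t^2 + 10*t - 1)
M′′(t) = 80/(64*t^6 - 192*t^5 + 240*t^4 - 160*t^3 + 60*t^2 - 12*t + 1)
M′′′(t) = -960/(128*t^7 - 448*t^6 + 672*t^5 - 560*t^4 + 280*t^3 - 84*t^2 + 14*t - 1)
M′′′′(t) = 13440/(256*t^8 - 1024*t^7 + 1792*t^6 - 1792*t^5 + 1120*t^4 - 448*t^3 + 112*t^2 - 16*t + 1)
M′′′′′(t) = -215040/(512*t^9 - 2304*t^8 + 4608*t^7 - 5376*t^6 + 4032*t^5 - 2016*t^4 + 672*t^3 - 144*t^2 + 18*t - 1)

E[X^5] = M′′′′′(0) = 215040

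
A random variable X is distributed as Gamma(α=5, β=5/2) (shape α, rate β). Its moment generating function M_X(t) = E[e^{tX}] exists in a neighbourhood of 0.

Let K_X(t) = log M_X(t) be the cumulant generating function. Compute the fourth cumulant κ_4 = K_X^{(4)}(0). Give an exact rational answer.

M_X(t) = 3125/(32*(5/2 - t)^5)
K_X(t) = log M_X(t) = -5*log(5/2 - t) - 5*log(2) + 5*log(5)
D^4[K](t) = 480/(16*t^4 - 160*t^3 + 600*t^2 - 1000*t + 625)

κ_4 = D^4[K](0) = 96/125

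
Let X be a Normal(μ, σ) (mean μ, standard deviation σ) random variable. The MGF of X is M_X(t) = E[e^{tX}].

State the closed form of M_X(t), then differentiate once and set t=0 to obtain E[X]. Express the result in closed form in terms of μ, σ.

M_X(t) = e^(μ*t + σ^2*t^2/2)
D[M](t) = μ*e^(μ*t)*e^(σ^2*t^2/2) + σ^2*t*e^(μ*t)*e^(σ^2*t^2/2)

E[X] = D[M](0) = μ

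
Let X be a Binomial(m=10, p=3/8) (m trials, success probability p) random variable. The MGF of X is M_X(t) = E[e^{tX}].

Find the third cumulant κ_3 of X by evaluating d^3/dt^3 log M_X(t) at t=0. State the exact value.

κ_3 = d^3K/dt^3 |_{t=0} = 75/128

M_X(t) = (3*e^(t)/8 + 5/8)^10
K_X(t) = log M_X(t) = 10*log(3*e^(t)/8 + 5/8)
dK/dt = 30*e^(t)/(3*e^(t) + 5)
d^2K/dt^2 = 150*e^(t)/(9*e^(2*t) + 30*e^(t) + 25)
d^3K/dt^3 = (-450*e^(2*t) + 750*e^(t))/(27*e^(3*t) + 135*e^(2*t) + 225*e^(t) + 125)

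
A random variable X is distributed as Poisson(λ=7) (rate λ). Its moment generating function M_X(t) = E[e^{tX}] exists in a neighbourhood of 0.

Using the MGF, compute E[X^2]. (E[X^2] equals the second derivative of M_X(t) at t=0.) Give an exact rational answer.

E[X^2] = D^2[M](0) = 56

M_X(t) = e^(7*e^(t) - 7)
D^2[M](t) = (49*e^(2*t)*e^(7*e^(t)) + 7*e^(t)*e^(7*e^(t)))*e^(-7)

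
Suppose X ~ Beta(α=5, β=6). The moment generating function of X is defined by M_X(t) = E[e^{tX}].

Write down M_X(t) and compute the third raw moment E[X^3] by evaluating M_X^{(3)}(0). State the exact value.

M_X(t) = ₁F₁(5; 11; t)
D^3[M](t) = 35*₁F₁(8; 14; t)/286

E[X^3] = D^3[M](0) = 35/286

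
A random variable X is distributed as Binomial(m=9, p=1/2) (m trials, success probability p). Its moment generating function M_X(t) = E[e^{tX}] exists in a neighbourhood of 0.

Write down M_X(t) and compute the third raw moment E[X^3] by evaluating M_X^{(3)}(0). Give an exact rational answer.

M_X(t) = (e^(t)/2 + 1/2)^9
D^3[M](t) = 729*e^(9*t)/512 + 9*e^(8*t) + 3087*e^(7*t)/128 + 567*e^(6*t)/16 + 7875*e^(5*t)/256 + 63*e^(4*t)/4 + 567*e^(3*t)/128 + 9*e^(2*t)/16 + 9*e^(t)/512

E[X^3] = D^3[M](0) = 243/2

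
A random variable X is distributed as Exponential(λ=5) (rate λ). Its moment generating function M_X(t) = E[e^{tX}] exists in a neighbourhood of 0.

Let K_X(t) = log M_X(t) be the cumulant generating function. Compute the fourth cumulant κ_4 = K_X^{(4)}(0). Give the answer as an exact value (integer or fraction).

κ_4 = d^4K/dt^4 |_{t=0} = 6/625

M_X(t) = 5/(5 - t)
K_X(t) = log M_X(t) = -log(5 - t) + log(5)
dK/dt = -1/(t - 5)
d^2K/dt^2 = 1/(t^2 - 10*t + 25)
d^3K/dt^3 = -2/(t^3 - 15*t^2 + 75*t - 125)
d^4K/dt^4 = 6/(t^4 - 20*t^3 + 150*t^2 - 500*t + 625)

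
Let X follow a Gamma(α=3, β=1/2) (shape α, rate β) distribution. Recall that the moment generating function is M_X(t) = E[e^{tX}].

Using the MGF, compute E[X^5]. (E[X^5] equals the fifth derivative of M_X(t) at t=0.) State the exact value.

M_X(t) = 1/(8*(1/2 - t)^3)
M′(t) = 6/(16*t^4 - 32*t^3 + 24*t^2 - 8*t + 1)
M′′(t) = -48/(32*t^5 - 80*t^4 + 80*t^3 - 40*t^2 + 10*t - 1)
M′′′(t) = 480/(64*t^6 - 192*t^5 + 240*t^4 - 160*t^3 + 60*t^2 - 12*t + 1)
M′′′′(t) = -5760/(128*t^7 - 448*t^6 + 672*t^5 - 560*t^4 + 280*t^3 - 84*t^2 + 14*t - 1)
M′′′′′(t) = 80640/(256*t^8 - 1024*t^7 + 1792*t^6 - 1792*t^5 + 1120*t^4 - 448*t^3 + 112*t^2 - 16*t + 1)

E[X^5] = M′′′′′(0) = 80640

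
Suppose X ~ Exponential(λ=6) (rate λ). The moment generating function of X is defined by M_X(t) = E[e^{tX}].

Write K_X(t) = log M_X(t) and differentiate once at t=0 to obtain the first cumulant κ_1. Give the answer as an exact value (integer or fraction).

M_X(t) = 6/(6 - t)
K_X(t) = log M_X(t) = -log(6 - t) + log(6)
K′(t) = -1/(t - 6)

κ_1 = K′(0) = 1/6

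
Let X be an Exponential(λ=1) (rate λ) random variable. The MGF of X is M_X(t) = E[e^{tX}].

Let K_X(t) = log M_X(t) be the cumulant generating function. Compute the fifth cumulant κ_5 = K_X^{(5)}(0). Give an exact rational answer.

κ_5 = d^5K/dt^5 |_{t=0} = 24

M_X(t) = 1/(1 - t)
K_X(t) = log M_X(t) = -log(1 - t)
dK/dt = -1/(t - 1)
d^2K/dt^2 = 1/(t^2 - 2*t + 1)
d^3K/dt^3 = -2/(t^3 - 3*t^2 + 3*t - 1)
d^4K/dt^4 = 6/(t^4 - 4*t^3 + 6*t^2 - 4*t + 1)
d^5K/dt^5 = -24/(t^5 - 5*t^4 + 10*t^3 - 10*t^2 + 5*t - 1)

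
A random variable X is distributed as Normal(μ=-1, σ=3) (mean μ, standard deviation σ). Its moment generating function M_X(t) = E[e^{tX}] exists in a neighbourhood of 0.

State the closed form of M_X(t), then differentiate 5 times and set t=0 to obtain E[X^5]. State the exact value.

E[X^5] = M^(5)(0) = -1306

M_X(t) = e^(9*t^2/2 - t)
M^(5)(t) = (59049*t^5*e^(9*t^2/2) - 32805*t^4*e^(9*t^2/2) + 72900*t^3*e^(9*t^2/2) - 22680*t^2*e^(9*t^2/2) + 13410*t*e^(9*t^2/2) - 1306*e^(9*t^2/2))*e^(-t)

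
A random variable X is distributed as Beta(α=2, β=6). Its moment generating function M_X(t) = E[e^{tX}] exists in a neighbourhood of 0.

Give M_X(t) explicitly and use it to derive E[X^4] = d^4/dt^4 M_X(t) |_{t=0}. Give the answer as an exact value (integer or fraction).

E[X^4] = D^4[M](0) = 1/66

M_X(t) = ₁F₁(2; 8; t)
D^4[M](t) = ₁F₁(6; 12; t)/66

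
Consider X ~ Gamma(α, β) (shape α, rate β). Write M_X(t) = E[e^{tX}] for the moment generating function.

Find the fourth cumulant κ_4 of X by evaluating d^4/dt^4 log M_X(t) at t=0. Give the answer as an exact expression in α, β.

M_X(t) = (β/(β - t))^α
K_X(t) = log M_X(t) = α*(log(β) - log(β - t))
D^4[K](t) = 6*α/(β^4 - 4*β^3*t + 6*β^2*t^2 - 4*β*t^3 + t^4)

κ_4 = D^4[K](0) = 6*α/β^4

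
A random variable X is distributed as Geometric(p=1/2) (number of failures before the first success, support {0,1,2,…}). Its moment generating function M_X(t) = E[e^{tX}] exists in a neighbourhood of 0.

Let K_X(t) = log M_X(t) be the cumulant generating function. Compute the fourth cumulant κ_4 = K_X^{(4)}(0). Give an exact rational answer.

M_X(t) = 1/(2*(1 - e^(t)/2))
K_X(t) = log M_X(t) = -log(1 - e^(t)/2) - log(2)
K^(4)(t) = (2*e^(3*t) + 16*e^(2*t) + 8*e^(t))/(e^(4*t) - 8*e^(3*t) + 24*e^(2*t) - 32*e^(t) + 16)

κ_4 = K^(4)(0) = 26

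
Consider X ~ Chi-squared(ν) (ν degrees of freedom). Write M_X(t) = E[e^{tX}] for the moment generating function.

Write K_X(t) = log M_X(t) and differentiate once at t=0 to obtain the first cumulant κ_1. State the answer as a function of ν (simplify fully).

M_X(t) = (1 - 2*t)^(-ν/2)
K_X(t) = log M_X(t) = -ν*log(1 - 2*t)/2
dK/dt = -ν/(2*t - 1)

κ_1 = dK/dt |_{t=0} = ν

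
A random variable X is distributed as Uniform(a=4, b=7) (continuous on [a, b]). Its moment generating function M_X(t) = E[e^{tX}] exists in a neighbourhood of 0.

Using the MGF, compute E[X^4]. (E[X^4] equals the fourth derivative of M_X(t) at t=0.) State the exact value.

M_X(t) = (e^(7*t) - e^(4*t))/(3*t)

E[X^4] = D^4[M](0) = 5261/5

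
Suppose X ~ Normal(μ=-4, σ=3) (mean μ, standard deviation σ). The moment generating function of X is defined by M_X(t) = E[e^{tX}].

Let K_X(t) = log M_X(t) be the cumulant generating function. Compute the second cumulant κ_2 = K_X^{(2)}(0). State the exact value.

κ_2 = K^(2)(0) = 9

M_X(t) = e^(9*t^2/2 - 4*t)
K_X(t) = log M_X(t) = 9*t^2/2 - 4*t
K^(2)(t) = 9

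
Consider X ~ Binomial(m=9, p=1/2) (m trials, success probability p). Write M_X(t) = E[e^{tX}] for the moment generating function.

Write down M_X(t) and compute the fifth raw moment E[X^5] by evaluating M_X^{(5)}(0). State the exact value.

E[X^5] = M^(5)(0) = 4212

M_X(t) = (e^(t)/2 + 1/2)^9
M^(5)(t) = 59049*e^(9*t)/512 + 576*e^(8*t) + 151263*e^(7*t)/128 + 5103*e^(6*t)/4 + 196875*e^(5*t)/256 + 252*e^(4*t) + 5103*e^(3*t)/128 + 9*e^(2*t)/4 + 9*e^(t)/512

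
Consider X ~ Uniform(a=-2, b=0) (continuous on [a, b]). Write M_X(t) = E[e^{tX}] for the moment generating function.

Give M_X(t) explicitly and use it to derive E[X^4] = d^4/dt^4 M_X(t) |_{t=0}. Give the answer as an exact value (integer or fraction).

E[X^4] = M′′′′(0) = 16/5

M_X(t) = (1 - e^(-2*t))/(2*t)
M′(t) = (2*t - e^(2*t) + 1)*e^(-2*t)/(2*t^2)
M′′(t) = (-2*t^2 - 2*t + e^(2*t) - 1)*e^(-2*t)/t^3
M′′′(t) = (4*t^3 + 6*t^2 + 6*t - 3*e^(2*t) + 3)*e^(-2*t)/t^4
M′′′′(t) = (-8*t^4 - 16*t^3 - 24*t^2 - 24*t + 12*e^(2*t) - 12)*e^(-2*t)/t^5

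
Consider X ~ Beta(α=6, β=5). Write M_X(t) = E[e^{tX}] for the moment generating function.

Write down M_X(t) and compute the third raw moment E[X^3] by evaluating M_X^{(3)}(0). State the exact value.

E[X^3] = D^3[M](0) = 28/143

M_X(t) = ₁F₁(6; 11; t)
D^3[M](t) = 28*₁F₁(9; 14; t)/143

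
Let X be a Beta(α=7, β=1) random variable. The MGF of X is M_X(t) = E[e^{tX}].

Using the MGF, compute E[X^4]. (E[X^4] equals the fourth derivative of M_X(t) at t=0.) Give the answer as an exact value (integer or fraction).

M_X(t) = ₁F₁(7; 8; t)
D^4[M](t) = 7*₁F₁(11; 12; t)/11

E[X^4] = D^4[M](0) = 7/11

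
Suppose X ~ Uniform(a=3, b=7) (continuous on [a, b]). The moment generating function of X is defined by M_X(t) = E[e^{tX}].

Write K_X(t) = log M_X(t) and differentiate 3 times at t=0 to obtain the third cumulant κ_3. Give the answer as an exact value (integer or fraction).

M_X(t) = (e^(7*t) - e^(3*t))/(4*t)
K_X(t) = log M_X(t) = -log(t) + log(e^(7*t) - e^(3*t)) - 2*log(2)
dK/dt = (7*t*e^(4*t) - 3*t - e^(4*t) + 1)/(t*e^(4*t) - t)
d^2K/dt^2 = (-16*t^2*e^(4*t) + e^(8*t) - 2*e^(4*t) + 1)/(t^2*e^(8*t) - 2*t^2*e^(4*t) + t^2)
d^3K/dt^3 = (64*t^3*e^(8*t) + 64*t^3*e^(4*t) - 2*e^(12*t) + 6*e^(8*t) - 6*e^(4*t) + 2)/(t^3*e^(12*t) - 3*t^3*e^(8*t) + 3*t^3*e^(4*t) - t^3)

κ_3 = d^3K/dt^3 |_{t=0} = 0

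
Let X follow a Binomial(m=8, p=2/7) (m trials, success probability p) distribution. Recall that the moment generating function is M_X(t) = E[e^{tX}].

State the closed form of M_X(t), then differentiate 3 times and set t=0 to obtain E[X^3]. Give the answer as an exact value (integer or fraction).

E[X^3] = D^3[M](0) = 1168/49

M_X(t) = (2*e^(t)/7 + 5/7)^8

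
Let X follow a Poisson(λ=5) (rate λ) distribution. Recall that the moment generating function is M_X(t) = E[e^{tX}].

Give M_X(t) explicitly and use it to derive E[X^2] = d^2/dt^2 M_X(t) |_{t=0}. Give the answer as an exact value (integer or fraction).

M_X(t) = e^(5*e^(t) - 5)
M′(t) = 5*e^(-5)*e^(t)*e^(5*e^(t))
M′′(t) = (25*e^(2*t)*e^(5*e^(t)) + 5*e^(t)*e^(5*e^(t)))*e^(-5)

E[X^2] = M′′(0) = 30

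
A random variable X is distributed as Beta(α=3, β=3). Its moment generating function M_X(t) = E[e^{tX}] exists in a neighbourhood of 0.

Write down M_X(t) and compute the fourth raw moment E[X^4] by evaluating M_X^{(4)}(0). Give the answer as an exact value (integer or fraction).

E[X^4] = D^4[M](0) = 5/42

M_X(t) = ₁F₁(3; 6; t)
D^4[M](t) = 5*₁F₁(7; 10; t)/42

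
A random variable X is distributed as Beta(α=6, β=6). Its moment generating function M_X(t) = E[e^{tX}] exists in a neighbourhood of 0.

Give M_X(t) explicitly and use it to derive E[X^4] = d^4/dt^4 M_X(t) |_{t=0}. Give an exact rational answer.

E[X^4] = M′′′′(0) = 6/65

M_X(t) = ₁F₁(6; 12; t)
M′(t) = ₁F₁(7; 13; t)/2
M′′(t) = 7*₁F₁(8; 14; t)/26
M′′′(t) = 2*₁F₁(9; 15; t)/13
M′′′′(t) = 6*₁F₁(10; 16; t)/65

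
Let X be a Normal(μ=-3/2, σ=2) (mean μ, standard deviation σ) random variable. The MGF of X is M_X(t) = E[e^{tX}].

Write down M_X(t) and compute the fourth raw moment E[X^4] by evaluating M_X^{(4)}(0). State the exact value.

M_X(t) = e^(2*t^2 - 3*t/2)
D^4[M](t) = (4096*t^4*e^(2*t^2) - 6144*t^3*e^(2*t^2) + 9600*t^2*e^(2*t^2) - 5472*t*e^(2*t^2) + 1713*e^(2*t^2))*e^(-3*t/2)/16

E[X^4] = D^4[M](0) = 1713/16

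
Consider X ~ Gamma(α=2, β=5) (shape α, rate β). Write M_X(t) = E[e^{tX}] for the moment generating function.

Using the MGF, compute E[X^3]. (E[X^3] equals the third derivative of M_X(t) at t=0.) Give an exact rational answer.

E[X^3] = D^3[M](0) = 24/125

M_X(t) = 25/(5 - t)^2
D^3[M](t) = -600/(t^5 - 25*t^4 + 250*t^3 - 1250*t^2 + 3125*t - 3125)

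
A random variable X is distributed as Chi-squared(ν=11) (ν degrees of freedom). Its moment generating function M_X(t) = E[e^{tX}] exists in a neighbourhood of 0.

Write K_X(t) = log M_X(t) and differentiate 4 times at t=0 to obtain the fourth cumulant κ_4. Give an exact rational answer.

M_X(t) = (1 - 2*t)^(-11/2)
K_X(t) = log M_X(t) = -11*log(1 - 2*t)/2
D^4[K](t) = 528/(16*t^4 - 32*t^3 + 24*t^2 - 8*t + 1)

κ_4 = D^4[K](0) = 528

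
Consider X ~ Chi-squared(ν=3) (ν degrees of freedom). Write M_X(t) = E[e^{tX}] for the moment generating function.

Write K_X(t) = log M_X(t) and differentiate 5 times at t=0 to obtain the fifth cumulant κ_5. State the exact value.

M_X(t) = (1 - 2*t)^(-3/2)
K_X(t) = log M_X(t) = -3*log(1 - 2*t)/2
dK/dt = -3/(2*t - 1)
d^2K/dt^2 = 6/(4*t^2 - 4*t + 1)
d^3K/dt^3 = -24/(8*t^3 - 12*t^2 + 6*t - 1)
d^4K/dt^4 = 144/(16*t^4 - 32*t^3 + 24*t^2 - 8*t + 1)
d^5K/dt^5 = -1152/(32*t^5 - 80*t^4 + 80*t^3 - 40*t^2 + 10*t - 1)

κ_5 = d^5K/dt^5 |_{t=0} = 1152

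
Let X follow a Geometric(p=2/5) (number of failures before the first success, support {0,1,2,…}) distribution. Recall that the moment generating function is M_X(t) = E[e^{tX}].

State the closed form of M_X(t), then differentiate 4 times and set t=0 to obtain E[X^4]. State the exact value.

M_X(t) = 2/(5*(1 - 3*e^(t)/5))
M^(4)(t) = (-162*e^(4*t) - 2970*e^(3*t) - 4950*e^(2*t) - 750*e^(t))/(243*e^(5*t) - 2025*e^(4*t) + 6750*e^(3*t) - 11250*e^(2*t) + 9375*e^(t) - 3125)

E[X^4] = M^(4)(0) = 276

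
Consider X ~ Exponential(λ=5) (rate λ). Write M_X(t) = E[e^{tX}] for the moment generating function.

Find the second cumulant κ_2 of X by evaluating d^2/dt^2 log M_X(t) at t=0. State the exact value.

M_X(t) = 5/(5 - t)
K_X(t) = log M_X(t) = -log(5 - t) + log(5)
K^(2)(t) = 1/(t^2 - 10*t + 25)

κ_2 = K^(2)(0) = 1/25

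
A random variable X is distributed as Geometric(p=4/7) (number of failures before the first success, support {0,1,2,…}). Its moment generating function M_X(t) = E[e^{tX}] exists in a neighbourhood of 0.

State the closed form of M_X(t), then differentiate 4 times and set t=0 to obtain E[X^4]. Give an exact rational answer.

M_X(t) = 4/(7*(1 - 3*e^(t)/7))
dM/dt = 12*e^(t)/(9*e^(2*t) - 42*e^(t) + 49)
d^2M/dt^2 = (-36*e^(2*t) - 84*e^(t))/(27*e^(3*t) - 189*e^(2*t) + 441*e^(t) - 343)
d^3M/dt^3 = (108*e^(3*t) + 1008*e^(2*t) + 588*e^(t))/(81*e^(4*t) - 756*e^(3*t) + 2646*e^(2*t) - 4116*e^(t) + 2401)
d^4M/dt^4 = (-324*e^(4*t) - 8316*e^(3*t) - 19404*e^(2*t) - 4116*e^(t))/(243*e^(5*t) - 2835*e^(4*t) + 13230*e^(3*t) - 30870*e^(2*t) + 36015*e^(t) - 16807)

E[X^4] = d^4M/dt^4 |_{t=0} = 1005/32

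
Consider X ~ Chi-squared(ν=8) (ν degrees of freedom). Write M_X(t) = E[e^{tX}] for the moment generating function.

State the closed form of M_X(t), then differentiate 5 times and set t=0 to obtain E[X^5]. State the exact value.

M_X(t) = (1 - 2*t)^(-4)
M′(t) = -8/(32*t^5 - 80*t^4 + 80*t^3 - 40*t^2 + 10*t - 1)
M′′(t) = 80/(64*t^6 - 192*t^5 + 240*t^4 - 160*t^3 + 60*t^2 - 12*t + 1)
M′′′(t) = -960/(128*t^7 - 448*t^6 + 672*t^5 - 560*t^4 + 280*t^3 - 84*t^2 + 14*t - 1)
M′′′′(t) = 13440/(256*t^8 - 1024*t^7 + 1792*t^6 - 1792*t^5 + 1120*t^4 - 448*t^3 + 112*t^2 - 16*t + 1)
M′′′′′(t) = -215040/(512*t^9 - 2304*t^8 + 4608*t^7 - 5376*t^6 + 4032*t^5 - 2016*t^4 + 672*t^3 - 144*t^2 + 18*t - 1)

E[X^5] = M′′′′′(0) = 215040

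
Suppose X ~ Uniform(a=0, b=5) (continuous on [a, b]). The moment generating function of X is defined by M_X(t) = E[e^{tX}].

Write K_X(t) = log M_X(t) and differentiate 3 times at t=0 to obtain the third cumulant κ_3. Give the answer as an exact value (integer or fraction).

M_X(t) = (e^(5*t) - 1)/(5*t)
K_X(t) = log M_X(t) = -log(t) + log(e^(5*t) - 1) - log(5)
K^(3)(t) = (125*t^3*e^(10*t) + 125*t^3*e^(5*t) - 2*e^(15*t) + 6*e^(10*t) - 6*e^(5*t) + 2)/(t^3*e^(15*t) - 3*t^3*e^(10*t) + 3*t^3*e^(5*t) - t^3)

κ_3 = K^(3)(0) = 0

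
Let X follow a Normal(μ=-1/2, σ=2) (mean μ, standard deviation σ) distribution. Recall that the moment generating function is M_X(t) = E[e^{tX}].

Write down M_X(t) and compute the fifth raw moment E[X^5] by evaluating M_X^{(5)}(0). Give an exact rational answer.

E[X^5] = D^5[M](0) = -4001/32

M_X(t) = e^(2*t^2 - t/2)
D^5[M](t) = (32768*t^5*e^(2*t^2) - 20480*t^4*e^(2*t^2) + 87040*t^3*e^(2*t^2) - 31360*t^2*e^(2*t^2) + 34600*t*e^(2*t^2) - 4001*e^(2*t^2))*e^(-t/2)/32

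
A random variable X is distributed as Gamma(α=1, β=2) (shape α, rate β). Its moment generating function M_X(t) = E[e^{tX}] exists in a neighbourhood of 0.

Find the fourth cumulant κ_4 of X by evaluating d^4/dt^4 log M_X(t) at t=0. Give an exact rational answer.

κ_4 = K′′′′(0) = 3/8

M_X(t) = 2/(2 - t)
K_X(t) = log M_X(t) = -log(2 - t) + log(2)
K′(t) = -1/(t - 2)
K′′(t) = 1/(t^2 - 4*t + 4)
K′′′(t) = -2/(t^3 - 6*t^2 + 12*t - 8)
K′′′′(t) = 6/(t^4 - 8*t^3 + 24*t^2 - 32*t + 16)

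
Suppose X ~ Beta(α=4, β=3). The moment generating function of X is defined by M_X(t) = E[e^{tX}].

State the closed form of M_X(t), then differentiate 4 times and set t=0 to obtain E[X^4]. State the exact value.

E[X^4] = M^(4)(0) = 1/6

M_X(t) = ₁F₁(4; 7; t)
M^(4)(t) = ₁F₁(8; 11; t)/6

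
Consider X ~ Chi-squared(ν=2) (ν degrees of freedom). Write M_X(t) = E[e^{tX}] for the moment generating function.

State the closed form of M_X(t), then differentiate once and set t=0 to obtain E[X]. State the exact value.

M_X(t) = 1/(1 - 2*t)
dM/dt = 2/(4*t^2 - 4*t + 1)

E[X] = dM/dt |_{t=0} = 2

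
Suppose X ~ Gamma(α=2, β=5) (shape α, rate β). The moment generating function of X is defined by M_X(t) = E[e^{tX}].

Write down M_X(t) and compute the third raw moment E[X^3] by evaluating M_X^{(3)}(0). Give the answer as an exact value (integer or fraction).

E[X^3] = d^3M/dt^3 |_{t=0} = 24/125

M_X(t) = 25/(5 - t)^2
dM/dt = -50/(t^3 - 15*t^2 + 75*t - 125)
d^2M/dt^2 = 150/(t^4 - 20*t^3 + 150*t^2 - 500*t + 625)
d^3M/dt^3 = -600/(t^5 - 25*t^4 + 250*t^3 - 1250*t^2 + 3125*t - 3125)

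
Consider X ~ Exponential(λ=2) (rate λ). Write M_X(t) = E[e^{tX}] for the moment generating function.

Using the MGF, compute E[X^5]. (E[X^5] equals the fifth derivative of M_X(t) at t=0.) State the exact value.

E[X^5] = d^5M/dt^5 |_{t=0} = 15/4

M_X(t) = 2/(2 - t)
dM/dt = 2/(t^2 - 4*t + 4)
d^2M/dt^2 = -4/(t^3 - 6*t^2 + 12*t - 8)
d^3M/dt^3 = 12/(t^4 - 8*t^3 + 24*t^2 - 32*t + 16)
d^4M/dt^4 = -48/(t^5 - 10*t^4 + 40*t^3 - 80*t^2 + 80*t - 32)
d^5M/dt^5 = 240/(t^6 - 12*t^5 + 60*t^4 - 160*t^3 + 240*t^2 - 192*t + 64)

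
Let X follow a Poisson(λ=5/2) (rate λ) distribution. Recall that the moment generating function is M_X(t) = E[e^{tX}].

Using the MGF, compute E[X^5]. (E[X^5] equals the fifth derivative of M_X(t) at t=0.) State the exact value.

M_X(t) = e^(5*e^(t)/2 - 5/2)
dM/dt = 5*e^(-5/2)*e^(t)*e^(5*e^(t)/2)/2
d^2M/dt^2 = (25*e^(2*t)*e^(5*e^(t)/2) + 10*e^(t)*e^(5*e^(t)/2))*e^(-5/2)/4
d^3M/dt^3 = (125*e^(3*t)*e^(5*e^(t)/2) + 150*e^(2*t)*e^(5*e^(t)/2) + 20*e^(t)*e^(5*e^(t)/2))*e^(-5/2)/8
d^4M/dt^4 = (625*e^(4*t)*e^(5*e^(t)/2) + 1500*e^(3*t)*e^(5*e^(t)/2) + 700*e^(2*t)*e^(5*e^(t)/2) + 40*e^(t)*e^(5*e^(t)/2))*e^(-5/2)/16
d^5M/dt^5 = (3125*e^(5*t)*e^(5*e^(t)/2) + 12500*e^(4*t)*e^(5*e^(t)/2) + 12500*e^(3*t)*e^(5*e^(t)/2) + 3000*e^(2*t)*e^(5*e^(t)/2) + 80*e^(t)*e^(5*e^(t)/2))*e^(-5/2)/32

E[X^5] = d^5M/dt^5 |_{t=0} = 31205/32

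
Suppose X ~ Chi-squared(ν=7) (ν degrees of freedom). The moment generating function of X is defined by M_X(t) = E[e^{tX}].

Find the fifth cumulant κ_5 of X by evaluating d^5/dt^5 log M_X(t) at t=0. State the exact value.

M_X(t) = (1 - 2*t)^(-7/2)
K_X(t) = log M_X(t) = -7*log(1 - 2*t)/2
D^5[K](t) = -2688/(32*t^5 - 80*t^4 + 80*t^3 - 40*t^2 + 10*t - 1)

κ_5 = D^5[K](0) = 2688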